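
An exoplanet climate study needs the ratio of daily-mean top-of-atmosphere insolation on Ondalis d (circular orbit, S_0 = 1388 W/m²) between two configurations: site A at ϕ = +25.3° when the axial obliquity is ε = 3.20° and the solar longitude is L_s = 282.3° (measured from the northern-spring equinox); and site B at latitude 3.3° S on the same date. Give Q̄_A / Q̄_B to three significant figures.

Q̄_A / Q̄_B ≈ 0.865

— Configuration A (ϕ=+25.3°):
Solar declination: sin δ = sin ε · sin L_s = sin 3.20° × sin 282.3° = -0.05454, so δ = -3.126°.
cos h₀ = −tan(+25.3°) tan(-3.126°) = 0.0258, h₀ = 1.5450 rad.
Bracket: h₀ sin ϕ sin δ + cos ϕ cos δ sin h₀ = 1.5450×0.42736×-0.05454 + 0.90408×0.99851×0.99967 = -0.036011 + 0.902435 = 0.866424.
Q̄ = (S_0/π) × [bracket] = (1388/π) × 0.866424 = 382.80 W/m².
— Configuration B (ϕ=-3.3°):
cos h₀ = −tan(-3.3°) tan(-3.126°) = -0.0031, h₀ = 1.5739 rad.
Bracket: h₀ sin ϕ sin δ + cos ϕ cos δ sin h₀ = 1.5739×-0.05756×-0.05454 + 0.99834×0.99851×1.00000 = 0.004941 + 0.996852 = 1.001793.
Q̄ = (S_0/π) × [bracket] = (1388/π) × 1.001793 = 442.61 W/m².
Ratio Q̄_A / Q̄_B = 382.80 / 442.61 = 0.8649.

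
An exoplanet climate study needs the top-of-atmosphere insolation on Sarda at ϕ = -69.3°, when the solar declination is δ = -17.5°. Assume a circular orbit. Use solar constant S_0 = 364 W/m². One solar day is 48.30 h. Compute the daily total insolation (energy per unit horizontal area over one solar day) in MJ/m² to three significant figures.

cos h₀ = −tan(-69.3°) tan(-17.500°) = -0.8344, h₀ = 2.5579 rad.
Bracket: h₀ sin ϕ sin δ + cos ϕ cos δ sin h₀ = 2.5579×-0.93544×-0.30071 + 0.35347×0.95372×0.55114 = 0.719527 + 0.185796 = 0.905323.
Q̄ = (S_0/π) × [bracket] = (364/π) × 0.905323 = 104.90 W/m².
Daily total = Q̄ × 48.30 h × 3600 s/h = 104.90 × 48.30 × 3600 / 10⁶ = 18.24 MJ/m².

18.2 MJ/m²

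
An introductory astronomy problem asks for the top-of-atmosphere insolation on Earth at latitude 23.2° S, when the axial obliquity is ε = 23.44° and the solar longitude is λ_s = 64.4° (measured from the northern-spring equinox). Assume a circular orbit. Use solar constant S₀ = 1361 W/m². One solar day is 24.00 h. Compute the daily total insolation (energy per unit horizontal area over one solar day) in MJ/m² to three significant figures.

24.2 MJ/m²

Solar declination: sin δ = sin ε · sin λ_s = sin 23.44° × sin 64.4° = 0.35874, so δ = +21.023°.
cos H₀ = −tan(-23.2°) tan(+21.023°) = 0.1647, H₀ = 1.4053 rad.
Bracket: H₀ sin φ sin δ + cos φ cos δ sin H₀ = 1.4053×-0.39394×0.35874 + 0.91914×0.93344×0.98634 = -0.198600 + 0.846242 = 0.647642.
Q̄ = (S₀/π) × [bracket] = (1361/π) × 0.647642 = 280.57 W/m².
Daily total = Q̄ × 24.00 h × 3600 s/h = 280.57 × 24.00 × 3600 / 10⁶ = 24.24 MJ/m².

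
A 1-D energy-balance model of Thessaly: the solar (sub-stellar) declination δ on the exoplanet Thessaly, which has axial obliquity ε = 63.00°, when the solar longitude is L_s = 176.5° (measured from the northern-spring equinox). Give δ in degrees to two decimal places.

sin δ = sin ε · sin L_s = sin 63.00° × sin 176.5° = 0.054395.
δ = arcsin(0.054395) = +3.12°.

δ = +3.12°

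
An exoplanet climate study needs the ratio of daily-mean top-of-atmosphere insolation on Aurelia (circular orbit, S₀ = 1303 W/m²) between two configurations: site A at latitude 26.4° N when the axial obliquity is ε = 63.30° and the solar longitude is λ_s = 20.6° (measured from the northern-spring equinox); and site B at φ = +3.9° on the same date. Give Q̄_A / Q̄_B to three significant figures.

— Configuration A (φ=+26.4°):
Solar declination: sin δ = sin ε · sin λ_s = sin 63.30° × sin 20.6° = 0.31433, so δ = +18.320°.
cos H₀ = −tan(+26.4°) tan(+18.320°) = -0.1644, H₀ = 1.7359 rad.
Bracket: H₀ sin φ sin δ + cos φ cos δ sin H₀ = 1.7359×0.44464×0.31433 + 0.89571×0.94932×0.98640 = 0.242616 + 0.838751 = 1.081367.
Q̄ = (S₀/π) × [bracket] = (1303/π) × 1.081367 = 448.51 W/m².
— Configuration B (φ=+3.9°):
cos H₀ = −tan(+3.9°) tan(+18.320°) = -0.0226, H₀ = 1.5934 rad.
Bracket: H₀ sin φ sin δ + cos φ cos δ sin H₀ = 1.5934×0.06802×0.31433 + 0.99768×0.94932×0.99975 = 0.034068 + 0.946881 = 0.980949.
Q̄ = (S₀/π) × [bracket] = (1303/π) × 0.980949 = 406.86 W/m².
Ratio Q̄_A / Q̄_B = 448.51 / 406.86 = 1.102.

Q̄_A / Q̄_B ≈ 1.10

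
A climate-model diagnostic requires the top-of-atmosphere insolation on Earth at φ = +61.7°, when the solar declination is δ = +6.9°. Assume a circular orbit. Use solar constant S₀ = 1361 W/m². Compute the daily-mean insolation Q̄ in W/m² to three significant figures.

Q̄ ≈ 281 W/m²

cos H₀ = −tan(+61.7°) tan(+6.900°) = -0.2247, H₀ = 1.7975 rad.
Bracket: H₀ sin φ sin δ + cos φ cos δ sin H₀ = 1.7975×0.88048×0.12014 + 0.47409×0.99276×0.97442 = 0.190141 + 0.458618 = 0.648759.
Q̄ = (S₀/π) × [bracket] = (1361/π) × 0.648759 = 281.1 W/m².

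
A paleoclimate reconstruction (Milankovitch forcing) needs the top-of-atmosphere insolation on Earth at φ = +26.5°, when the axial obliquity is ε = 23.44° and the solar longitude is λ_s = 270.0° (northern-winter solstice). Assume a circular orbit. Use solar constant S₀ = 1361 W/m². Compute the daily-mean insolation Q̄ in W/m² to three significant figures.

Solar declination: sin δ = sin ε · sin λ_s = sin 23.44° × sin 270.0° = -0.39779, so δ = -23.440°.
cos H₀ = −tan(+26.5°) tan(-23.440°) = 0.2162, H₀ = 1.3529 rad.
Bracket: H₀ sin φ sin δ + cos φ cos δ sin H₀ = 1.3529×0.44620×-0.39779 + 0.89493×0.91748×0.97636 = -0.240131 + 0.801670 = 0.561539.
Q̄ = (S₀/π) × [bracket] = (1361/π) × 0.561539 = 243.3 W/m².

Q̄ ≈ 243 W/m²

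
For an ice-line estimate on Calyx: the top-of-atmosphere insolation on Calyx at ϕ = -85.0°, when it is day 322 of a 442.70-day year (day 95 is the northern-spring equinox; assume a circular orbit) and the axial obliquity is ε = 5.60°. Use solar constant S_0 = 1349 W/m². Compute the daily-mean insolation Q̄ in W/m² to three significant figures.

Solar longitude: L_s = 360° × (322 − 95)/442.70 = 184.595°.
sin δ = sin 5.60° × sin 184.595° = -0.00782, so δ = -0.448°.
cos h₀ = −tan(-85.0°) tan(-0.448°) = -0.0893, h₀ = 1.6603 rad.
Bracket: h₀ sin ϕ sin δ + cos ϕ cos δ sin h₀ = 1.6603×-0.99619×-0.00782 + 0.08716×0.99997×0.99600 = 0.012934 + 0.086809 = 0.099743.
Q̄ = (S_0/π) × [bracket] = (1349/π) × 0.099743 = 42.83 W/m².

Q̄ ≈ 42.8 W/m²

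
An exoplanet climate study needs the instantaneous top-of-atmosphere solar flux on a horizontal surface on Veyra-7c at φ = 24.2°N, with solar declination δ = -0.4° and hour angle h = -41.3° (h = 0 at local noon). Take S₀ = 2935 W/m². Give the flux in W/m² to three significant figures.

cos θ_z = sin φ sin δ + cos φ cos δ cos h = -0.002862 + 0.685226 = 0.682364.
Flux = S₀ · cos θ_z = 2935 × 0.682364 = 2003 W/m².

2.00e+03 W/m²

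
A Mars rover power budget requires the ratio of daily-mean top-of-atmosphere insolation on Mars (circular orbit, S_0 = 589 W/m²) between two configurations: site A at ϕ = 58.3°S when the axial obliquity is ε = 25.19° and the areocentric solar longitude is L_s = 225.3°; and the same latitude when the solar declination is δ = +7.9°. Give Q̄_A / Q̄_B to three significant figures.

— Configuration A (ϕ=-58.3°):
sin δ = sin 25.19° × sin 225.3° = -0.30253, so δ = -17.610°.
cos h₀ = −tan(-58.3°) tan(-17.610°) = -0.5139, h₀ = 2.1105 rad.
Bracket: h₀ sin ϕ sin δ + cos ϕ cos δ sin h₀ = 2.1105×-0.85081×-0.30253 + 0.52547×0.95314×0.85784 = 0.543233 + 0.429646 = 0.972879.
Q̄ = (S_0/π) × [bracket] = (589/π) × 0.972879 = 182.40 W/m².
— Configuration B (ϕ=-58.3°):
cos h₀ = −tan(-58.3°) tan(+7.900°) = 0.2247, h₀ = 1.3442 rad.
Bracket: h₀ sin ϕ sin δ + cos ϕ cos δ sin h₀ = 1.3442×-0.85081×0.13744 + 0.52547×0.99051×0.97443 = -0.157184 + 0.507175 = 0.349991.
Q̄ = (S_0/π) × [bracket] = (589/π) × 0.349991 = 65.618 W/m².
Ratio Q̄_A / Q̄_B = 182.40 / 65.618 = 2.780.

Q̄_A / Q̄_B ≈ 2.78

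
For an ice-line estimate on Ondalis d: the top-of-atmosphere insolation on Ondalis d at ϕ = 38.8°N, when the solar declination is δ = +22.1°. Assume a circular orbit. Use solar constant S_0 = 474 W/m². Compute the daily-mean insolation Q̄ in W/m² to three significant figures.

Q̄ ≈ 171 W/m²

cos h₀ = −tan(+38.8°) tan(+22.100°) = -0.3265, h₀ = 1.9034 rad.
Bracket: h₀ sin ϕ sin δ + cos ϕ cos δ sin h₀ = 1.9034×0.62660×0.37622 + 0.77934×0.92653×0.94520 = 0.448706 + 0.682512 = 1.131218.
Q̄ = (S_0/π) × [bracket] = (474/π) × 1.131218 = 170.7 W/m².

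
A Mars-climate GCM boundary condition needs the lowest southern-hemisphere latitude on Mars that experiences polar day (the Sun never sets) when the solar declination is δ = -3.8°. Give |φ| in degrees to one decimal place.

|φ| = 86.2°

Polar day requires cos H₀ = −tan φ tan δ ≤ −1, i.e. tan φ tan δ ≥ 1.
The boundary is |tan φ| · |tan δ| = 1, so |φ| = 90° − |δ| = 90° − 3.8° = 86.2° in the southern hemisphere.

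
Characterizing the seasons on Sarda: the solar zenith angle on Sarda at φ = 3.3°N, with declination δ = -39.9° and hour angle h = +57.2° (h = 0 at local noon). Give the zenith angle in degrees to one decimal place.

θ_z = 67.8°

cos θ_z = sin φ sin δ + cos φ cos δ cos h = -0.036924 + 0.414891 = 0.377967.
θ_z = arccos(0.377967) = 67.8°.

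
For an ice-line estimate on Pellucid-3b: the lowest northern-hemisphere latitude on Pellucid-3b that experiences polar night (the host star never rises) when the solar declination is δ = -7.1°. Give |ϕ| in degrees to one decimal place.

|ϕ| = 82.9°

Polar night requires cos h₀ = −tan ϕ tan δ ≥ 1, i.e. tan ϕ tan δ ≤ −1.
The boundary is |tan ϕ| · |tan δ| = 1, so |ϕ| = 90° − |δ| = 90° − 7.1° = 82.9° in the northern hemisphere.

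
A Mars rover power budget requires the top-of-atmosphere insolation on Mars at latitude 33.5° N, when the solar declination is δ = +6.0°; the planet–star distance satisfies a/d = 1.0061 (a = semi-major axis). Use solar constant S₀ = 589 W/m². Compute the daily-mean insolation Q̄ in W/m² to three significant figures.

cos H₀ = −tan(+33.5°) tan(+6.000°) = -0.0696, H₀ = 1.6404 rad.
Bracket: H₀ sin φ sin δ + cos φ cos δ sin H₀ = 1.6404×0.55194×0.10453 + 0.83389×0.99452×0.99758 = 0.094642 + 0.827313 = 0.921955.
Inverse-square distance factor (a/d)² = 1.0061² = 1.012237.
Q̄ = (S₀/π) × 1.012237 × [bracket] = (589/π) × 1.012237 × 0.921955 = 175.0 W/m².

Q̄ ≈ 175 W/m²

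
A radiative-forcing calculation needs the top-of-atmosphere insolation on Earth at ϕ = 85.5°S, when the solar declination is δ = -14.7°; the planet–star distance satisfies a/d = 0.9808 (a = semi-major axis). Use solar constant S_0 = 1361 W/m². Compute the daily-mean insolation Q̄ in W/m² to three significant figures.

Q̄ ≈ 331 W/m²

cos h₀ = −tan(-85.5°) tan(-14.700°) = -3.3334 ≤ −1 ⇒ polar day, h₀ = π.
Bracket: h₀ sin ϕ sin δ + cos ϕ cos δ sin h₀ = 3.1416×-0.99692×-0.25376 + 0.07846×0.96727×0.00000 = 0.794757 + 0.000000 = 0.794757.
Inverse-square distance factor (a/d)² = 0.9808² = 0.961969.
Q̄ = (S_0/π) × 0.961969 × [bracket] = (1361/π) × 0.961969 × 0.794757 = 331.2 W/m².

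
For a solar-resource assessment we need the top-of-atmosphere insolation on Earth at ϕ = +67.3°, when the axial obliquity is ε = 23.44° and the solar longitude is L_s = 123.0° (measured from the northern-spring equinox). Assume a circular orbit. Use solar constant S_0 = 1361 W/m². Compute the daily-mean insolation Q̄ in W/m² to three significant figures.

Solar declination: sin δ = sin ε · sin L_s = sin 23.44° × sin 123.0° = 0.33361, so δ = +19.488°.
cos h₀ = −tan(+67.3°) tan(+19.488°) = -0.8460, h₀ = 2.5792 rad.
Bracket: h₀ sin ϕ sin δ + cos ϕ cos δ sin h₀ = 2.5792×0.92254×0.33361 + 0.38591×0.94271×0.53319 = 0.793797 + 0.193975 = 0.987772.
Q̄ = (S_0/π) × [bracket] = (1361/π) × 0.987772 = 427.9 W/m².

Q̄ ≈ 428 W/m²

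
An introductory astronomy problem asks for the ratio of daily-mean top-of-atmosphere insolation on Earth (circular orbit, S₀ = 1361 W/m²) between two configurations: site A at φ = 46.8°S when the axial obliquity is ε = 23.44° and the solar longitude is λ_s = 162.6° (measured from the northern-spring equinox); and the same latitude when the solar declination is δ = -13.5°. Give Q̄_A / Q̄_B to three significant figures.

Q̄_A / Q̄_B ≈ 0.575

— Configuration A (φ=-46.8°):
Solar declination: sin δ = sin ε · sin λ_s = sin 23.44° × sin 162.6° = 0.11895, so δ = +6.832°.
cos H₀ = −tan(-46.8°) tan(+6.832°) = 0.1276, H₀ = 1.4429 rad.
Bracket: H₀ sin φ sin δ + cos φ cos δ sin H₀ = 1.4429×-0.72897×0.11895 + 0.68455×0.99290×0.99183 = -0.125115 + 0.674137 = 0.549022.
Q̄ = (S₀/π) × [bracket] = (1361/π) × 0.549022 = 237.85 W/m².
— Configuration B (φ=-46.8°):
cos H₀ = −tan(-46.8°) tan(-13.500°) = -0.2557, H₀ = 1.8293 rad.
Bracket: H₀ sin φ sin δ + cos φ cos δ sin H₀ = 1.8293×-0.72897×-0.23345 + 0.68455×0.97237×0.96677 = 0.311307 + 0.643517 = 0.954824.
Q̄ = (S₀/π) × [bracket] = (1361/π) × 0.954824 = 413.65 W/m².
Ratio Q̄_A / Q̄_B = 237.85 / 413.65 = 0.5750.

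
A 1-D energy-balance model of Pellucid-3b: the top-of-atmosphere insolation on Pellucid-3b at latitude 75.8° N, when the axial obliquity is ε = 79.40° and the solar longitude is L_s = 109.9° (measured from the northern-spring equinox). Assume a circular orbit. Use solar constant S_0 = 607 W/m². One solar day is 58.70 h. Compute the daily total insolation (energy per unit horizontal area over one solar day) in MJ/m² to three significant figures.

Solar declination: sin δ = sin ε · sin L_s = sin 79.40° × sin 109.9° = 0.92424, so δ = +67.554°.
cos h₀ = −tan(+75.8°) tan(+67.554°) = -9.5666 ≤ −1 ⇒ polar day, h₀ = π.
Bracket: h₀ sin ϕ sin δ + cos ϕ cos δ sin h₀ = 3.1416×0.96945×0.92424 + 0.24531×0.38181×0.00000 = 2.814888 + 0.000000 = 2.814888.
Q̄ = (S_0/π) × [bracket] = (607/π) × 2.814888 = 543.88 W/m².
Daily total = Q̄ × 58.70 h × 3600 s/h = 543.88 × 58.70 × 3600 / 10⁶ = 114.9 MJ/m².

115 MJ/m²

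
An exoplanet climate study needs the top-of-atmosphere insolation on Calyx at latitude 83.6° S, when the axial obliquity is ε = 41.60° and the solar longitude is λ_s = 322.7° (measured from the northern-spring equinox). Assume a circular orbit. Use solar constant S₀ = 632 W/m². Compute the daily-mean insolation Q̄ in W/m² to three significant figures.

Q̄ ≈ 253 W/m²

Solar declination: sin δ = sin ε · sin λ_s = sin 41.60° × sin 322.7° = -0.40233, so δ = -23.724°.
cos H₀ = −tan(-83.6°) tan(-23.724°) = -3.9180 ≤ −1 ⇒ polar day, H₀ = π.
Bracket: H₀ sin φ sin δ + cos φ cos δ sin H₀ = 3.1416×-0.99377×-0.40233 + 0.11147×0.91549×0.00000 = 1.256085 + 0.000000 = 1.256085.
Q̄ = (S₀/π) × [bracket] = (632/π) × 1.256085 = 252.7 W/m².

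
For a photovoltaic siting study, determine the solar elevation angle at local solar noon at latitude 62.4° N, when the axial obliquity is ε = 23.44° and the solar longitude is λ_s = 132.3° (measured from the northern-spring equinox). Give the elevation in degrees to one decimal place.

44.7°

Solar declination: sin δ = sin ε · sin λ_s = sin 23.44° × sin 132.3° = 0.29422, so δ = +17.111°.
At local noon the hour angle is zero, so the zenith angle equals |φ − δ| = |+62.4° − (+17.111°)| = 45.289°.
Elevation = 90° − 45.289° = 44.7°.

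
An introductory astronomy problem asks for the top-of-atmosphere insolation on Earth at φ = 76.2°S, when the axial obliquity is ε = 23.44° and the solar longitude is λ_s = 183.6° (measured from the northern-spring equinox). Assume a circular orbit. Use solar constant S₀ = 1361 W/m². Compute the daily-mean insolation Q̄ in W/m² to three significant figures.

Solar declination: sin δ = sin ε · sin λ_s = sin 23.44° × sin 183.6° = -0.02498, so δ = -1.431°.
cos H₀ = −tan(-76.2°) tan(-1.431°) = -0.1017, H₀ = 1.6727 rad.
Bracket: H₀ sin φ sin δ + cos φ cos δ sin H₀ = 1.6727×-0.97113×-0.02498 + 0.23853×0.99969×0.99481 = 0.040578 + 0.237218 = 0.277796.
Q̄ = (S₀/π) × [bracket] = (1361/π) × 0.277796 = 120.3 W/m².

Q̄ ≈ 120 W/m²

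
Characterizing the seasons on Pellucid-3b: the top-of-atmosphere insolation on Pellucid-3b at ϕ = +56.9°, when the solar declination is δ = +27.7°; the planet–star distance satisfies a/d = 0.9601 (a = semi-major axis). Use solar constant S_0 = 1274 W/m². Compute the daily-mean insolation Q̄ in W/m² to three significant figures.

Q̄ ≈ 472 W/m²

cos h₀ = −tan(+56.9°) tan(+27.700°) = -0.8054, h₀ = 2.5071 rad.
Bracket: h₀ sin ϕ sin δ + cos ϕ cos δ sin h₀ = 2.5071×0.83772×0.46484 + 0.54610×0.88539×0.59278 = 0.976279 + 0.286616 = 1.262895.
Inverse-square distance factor (a/d)² = 0.9601² = 0.921792.
Q̄ = (S_0/π) × 0.921792 × [bracket] = (1274/π) × 0.921792 × 1.262895 = 472.1 W/m².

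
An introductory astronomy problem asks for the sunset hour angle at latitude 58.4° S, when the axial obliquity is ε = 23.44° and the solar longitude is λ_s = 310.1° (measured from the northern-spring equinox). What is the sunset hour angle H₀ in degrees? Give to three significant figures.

Solar declination: sin δ = sin ε · sin λ_s = sin 23.44° × sin 310.1° = -0.30428, so δ = -17.715°.
cos H₀ = −tan φ · tan δ = −tan(-58.4°) × tan(-17.715°) = -0.5192, so H₀ = 2.1167 rad = 121.28°.

H₀ = 121°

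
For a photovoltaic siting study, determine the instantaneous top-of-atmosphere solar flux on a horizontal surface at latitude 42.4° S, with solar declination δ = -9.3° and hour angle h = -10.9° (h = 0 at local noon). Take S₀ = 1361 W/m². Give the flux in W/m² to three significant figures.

cos θ_z = sin φ sin δ + cos φ cos δ cos h = 0.108970 + 0.715601 = 0.824571.
Flux = S₀ · cos θ_z = 1361 × 0.824571 = 1122 W/m².

1.12e+03 W/m²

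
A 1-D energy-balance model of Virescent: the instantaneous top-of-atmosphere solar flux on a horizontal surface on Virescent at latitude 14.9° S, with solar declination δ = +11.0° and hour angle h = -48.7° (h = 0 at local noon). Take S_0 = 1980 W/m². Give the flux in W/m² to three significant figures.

1.14e+03 W/m²

cos θ_z = sin ϕ sin δ + cos ϕ cos δ cos h = -0.049063 + 0.626091 = 0.577028.
Flux = S_0 · cos θ_z = 1980 × 0.577028 = 1143 W/m².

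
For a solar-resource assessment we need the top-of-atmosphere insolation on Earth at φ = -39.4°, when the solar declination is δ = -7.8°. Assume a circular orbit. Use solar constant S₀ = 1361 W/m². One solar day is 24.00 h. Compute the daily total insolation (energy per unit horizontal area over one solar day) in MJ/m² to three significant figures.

cos H₀ = −tan(-39.4°) tan(-7.800°) = -0.1125, H₀ = 1.6836 rad.
Bracket: H₀ sin φ sin δ + cos φ cos δ sin H₀ = 1.6836×-0.63473×-0.13572 + 0.77273×0.99075×0.99365 = 0.145035 + 0.760721 = 0.905756.
Q̄ = (S₀/π) × [bracket] = (1361/π) × 0.905756 = 392.39 W/m².
Daily total = Q̄ × 24.00 h × 3600 s/h = 392.39 × 24.00 × 3600 / 10⁶ = 33.90 MJ/m².

33.9 MJ/m²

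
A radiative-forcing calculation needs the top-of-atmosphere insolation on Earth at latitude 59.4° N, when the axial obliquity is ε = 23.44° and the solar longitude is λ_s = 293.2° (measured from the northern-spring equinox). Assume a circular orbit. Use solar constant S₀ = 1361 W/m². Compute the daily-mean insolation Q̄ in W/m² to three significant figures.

Solar declination: sin δ = sin ε · sin λ_s = sin 23.44° × sin 293.2° = -0.36562, so δ = -21.446°.
cos H₀ = −tan(+59.4°) tan(-21.446°) = 0.6642, H₀ = 0.8443 rad.
Bracket: H₀ sin φ sin δ + cos φ cos δ sin H₀ = 0.8443×0.86074×-0.36562 + 0.50904×0.93076×0.74754 = -0.265704 + 0.354180 = 0.088476.
Q̄ = (S₀/π) × [bracket] = (1361/π) × 0.088476 = 38.33 W/m².

Q̄ ≈ 38.3 W/m²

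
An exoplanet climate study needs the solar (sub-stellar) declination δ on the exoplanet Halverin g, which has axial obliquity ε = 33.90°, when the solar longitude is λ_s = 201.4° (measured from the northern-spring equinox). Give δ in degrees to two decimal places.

δ = -11.74°

sin δ = sin ε · sin λ_s = sin 33.90° × sin 201.4° = -0.203508.
δ = arcsin(-0.203508) = -11.74°.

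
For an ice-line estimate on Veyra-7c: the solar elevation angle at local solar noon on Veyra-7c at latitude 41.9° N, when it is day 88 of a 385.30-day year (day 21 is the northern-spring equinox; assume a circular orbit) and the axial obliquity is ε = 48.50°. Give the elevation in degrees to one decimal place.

Solar longitude: λ_s = 360° × (88 − 21)/385.30 = 62.601°.
sin δ = sin 48.50° × sin 62.601° = 0.66494, so δ = +41.678°.
At local noon the hour angle is zero, so the zenith angle equals |φ − δ| = |+41.9° − (+41.678°)| = 0.222°.
Elevation = 90° − 0.222° = 89.8°.

89.8°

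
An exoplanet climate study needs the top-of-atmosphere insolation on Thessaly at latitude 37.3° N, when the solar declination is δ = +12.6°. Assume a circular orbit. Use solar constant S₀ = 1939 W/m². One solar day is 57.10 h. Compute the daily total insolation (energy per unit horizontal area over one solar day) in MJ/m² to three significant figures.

cos H₀ = −tan(+37.3°) tan(+12.600°) = -0.1703, H₀ = 1.7419 rad.
Bracket: H₀ sin φ sin δ + cos φ cos δ sin H₀ = 1.7419×0.60599×0.21814 + 0.79547×0.97592×0.98540 = 0.230263 + 0.764981 = 0.995244.
Q̄ = (S₀/π) × [bracket] = (1939/π) × 0.995244 = 614.27 W/m².
Daily total = Q̄ × 57.10 h × 3600 s/h = 614.27 × 57.10 × 3600 / 10⁶ = 126.3 MJ/m².

126 MJ/m²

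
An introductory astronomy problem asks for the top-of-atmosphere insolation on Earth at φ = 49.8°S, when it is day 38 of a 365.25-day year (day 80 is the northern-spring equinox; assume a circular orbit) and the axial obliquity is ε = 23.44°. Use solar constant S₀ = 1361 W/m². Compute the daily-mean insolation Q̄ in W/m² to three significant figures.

Q̄ ≈ 421 W/m²

Solar longitude: λ_s = 360° × (38 − 80)/365.25 = -41.396°, i.e. -41.396° + 360° = 318.604°.
sin δ = sin 23.44° × sin 318.604° = -0.26304, so δ = -15.251°.
cos H₀ = −tan(-49.8°) tan(-15.251°) = -0.3226, H₀ = 1.8993 rad.
Bracket: H₀ sin φ sin δ + cos φ cos δ sin H₀ = 1.8993×-0.76380×-0.26304 + 0.64546×0.96478×0.94652 = 0.381588 + 0.589423 = 0.971011.
Q̄ = (S₀/π) × [bracket] = (1361/π) × 0.971011 = 420.7 W/m².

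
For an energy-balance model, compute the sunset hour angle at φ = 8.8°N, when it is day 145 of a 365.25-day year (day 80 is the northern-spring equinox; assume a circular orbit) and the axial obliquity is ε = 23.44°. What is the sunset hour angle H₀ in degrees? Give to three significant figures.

Solar longitude: λ_s = 360° × (145 − 80)/365.25 = 64.066°.
sin δ = sin 23.44° × sin 64.066° = 0.35773, so δ = +20.961°.
cos H₀ = −tan φ · tan δ = −tan(+8.8°) × tan(+20.961°) = -0.0593, so H₀ = 1.6301 rad = 93.40°.

H₀ = 93.4°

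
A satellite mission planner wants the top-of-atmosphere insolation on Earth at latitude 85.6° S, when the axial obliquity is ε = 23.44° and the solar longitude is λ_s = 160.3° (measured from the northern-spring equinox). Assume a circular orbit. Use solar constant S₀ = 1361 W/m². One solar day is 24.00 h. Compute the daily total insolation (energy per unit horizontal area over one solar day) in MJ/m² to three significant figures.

0.00 MJ/m²

Solar declination: sin δ = sin ε · sin λ_s = sin 23.44° × sin 160.3° = 0.13409, so δ = +7.706°.
cos H₀ = −tan(-85.6°) tan(+7.706°) = 1.7586 ≥ 1 ⇒ polar night, H₀ = 0 and Q̄ = 0.
Daily total = Q̄ × 24.00 h × 3600 s/h = 0.00 MJ/m².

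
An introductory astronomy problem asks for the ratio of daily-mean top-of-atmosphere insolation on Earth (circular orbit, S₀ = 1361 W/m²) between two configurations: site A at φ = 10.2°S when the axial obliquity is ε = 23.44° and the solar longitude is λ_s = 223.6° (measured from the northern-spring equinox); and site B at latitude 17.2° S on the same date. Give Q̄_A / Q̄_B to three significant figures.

— Configuration A (φ=-10.2°):
Solar declination: sin δ = sin ε · sin λ_s = sin 23.44° × sin 223.6° = -0.27432, so δ = -15.922°.
cos H₀ = −tan(-10.2°) tan(-15.922°) = -0.0513, H₀ = 1.6221 rad.
Bracket: H₀ sin φ sin δ + cos φ cos δ sin H₀ = 1.6221×-0.17708×-0.27432 + 0.98420×0.96164×0.99868 = 0.078796 + 0.945197 = 1.023993.
Q̄ = (S₀/π) × [bracket] = (1361/π) × 1.023993 = 443.61 W/m².
— Configuration B (φ=-17.2°):
cos H₀ = −tan(-17.2°) tan(-15.922°) = -0.0883, H₀ = 1.6592 rad.
Bracket: H₀ sin φ sin δ + cos φ cos δ sin H₀ = 1.6592×-0.29571×-0.27432 + 0.95528×0.96164×0.99609 = 0.134593 + 0.915044 = 1.049637.
Q̄ = (S₀/π) × [bracket] = (1361/π) × 1.049637 = 454.72 W/m².
Ratio Q̄_A / Q̄_B = 443.61 / 454.72 = 0.9756.

Q̄_A / Q̄_B ≈ 0.976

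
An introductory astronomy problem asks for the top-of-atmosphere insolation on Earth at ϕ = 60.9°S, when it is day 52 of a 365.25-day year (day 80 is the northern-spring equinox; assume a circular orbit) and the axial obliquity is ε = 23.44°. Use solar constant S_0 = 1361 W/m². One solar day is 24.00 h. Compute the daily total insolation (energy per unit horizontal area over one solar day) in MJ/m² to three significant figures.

Solar longitude: L_s = 360° × (52 − 80)/365.25 = -27.598°, i.e. -27.598° + 360° = 332.402°.
sin δ = sin 23.44° × sin 332.402° = -0.18428, so δ = -10.619°.
cos h₀ = −tan(-60.9°) tan(-10.619°) = -0.3369, h₀ = 1.9144 rad.
Bracket: h₀ sin ϕ sin δ + cos ϕ cos δ sin h₀ = 1.9144×-0.87377×-0.18428 + 0.48634×0.98287×0.94156 = 0.308254 + 0.450074 = 0.758328.
Q̄ = (S_0/π) × [bracket] = (1361/π) × 0.758328 = 328.52 W/m².
Daily total = Q̄ × 24.00 h × 3600 s/h = 328.52 × 24.00 × 3600 / 10⁶ = 28.38 MJ/m².

28.4 MJ/m²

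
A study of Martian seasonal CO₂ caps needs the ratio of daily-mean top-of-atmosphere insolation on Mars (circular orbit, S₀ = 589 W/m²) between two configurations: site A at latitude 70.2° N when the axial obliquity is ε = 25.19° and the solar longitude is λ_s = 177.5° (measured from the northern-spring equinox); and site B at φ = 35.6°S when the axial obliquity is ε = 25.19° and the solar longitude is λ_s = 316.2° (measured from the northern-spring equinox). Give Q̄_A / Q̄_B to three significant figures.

— Configuration A (φ=+70.2°):
Solar declination: sin δ = sin ε · sin λ_s = sin 25.19° × sin 177.5° = 0.01857, so δ = +1.064°.
cos H₀ = −tan(+70.2°) tan(+1.064°) = -0.0516, H₀ = 1.6224 rad.
Bracket: H₀ sin φ sin δ + cos φ cos δ sin H₀ = 1.6224×0.94088×0.01857 + 0.33874×0.99983×0.99867 = 0.028347 + 0.338232 = 0.366579.
Q̄ = (S₀/π) × [bracket] = (589/π) × 0.366579 = 68.728 W/m².
— Configuration B (φ=-35.6°):
Solar declination: sin δ = sin ε · sin λ_s = sin 25.19° × sin 316.2° = -0.29459, so δ = -17.133°.
cos H₀ = −tan(-35.6°) tan(-17.133°) = -0.2207, H₀ = 1.7933 rad.
Bracket: H₀ sin φ sin δ + cos φ cos δ sin H₀ = 1.7933×-0.58212×-0.29459 + 0.81310×0.95562×0.97534 = 0.307527 + 0.757853 = 1.065380.
Q̄ = (S₀/π) × [bracket] = (589/π) × 1.065380 = 199.74 W/m².
Ratio Q̄_A / Q̄_B = 68.728 / 199.74 = 0.3441.

Q̄_A / Q̄_B ≈ 0.344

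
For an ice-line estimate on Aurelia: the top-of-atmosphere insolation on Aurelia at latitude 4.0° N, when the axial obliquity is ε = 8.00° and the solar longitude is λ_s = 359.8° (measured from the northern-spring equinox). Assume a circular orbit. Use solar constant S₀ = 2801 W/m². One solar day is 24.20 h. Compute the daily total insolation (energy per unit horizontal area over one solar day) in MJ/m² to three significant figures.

77.5 MJ/m²

Solar declination: sin δ = sin ε · sin λ_s = sin 8.00° × sin 359.8° = -0.00049, so δ = -0.028°.
cos H₀ = −tan(+4.0°) tan(-0.028°) = 0.0000, H₀ = 1.5708 rad.
Bracket: H₀ sin φ sin δ + cos φ cos δ sin H₀ = 1.5708×0.06976×-0.00049 + 0.99756×1.00000×1.00000 = -0.000054 + 0.997560 = 0.997506.
Q̄ = (S₀/π) × [bracket] = (2801/π) × 0.997506 = 889.36 W/m².
Daily total = Q̄ × 24.20 h × 3600 s/h = 889.36 × 24.20 × 3600 / 10⁶ = 77.48 MJ/m².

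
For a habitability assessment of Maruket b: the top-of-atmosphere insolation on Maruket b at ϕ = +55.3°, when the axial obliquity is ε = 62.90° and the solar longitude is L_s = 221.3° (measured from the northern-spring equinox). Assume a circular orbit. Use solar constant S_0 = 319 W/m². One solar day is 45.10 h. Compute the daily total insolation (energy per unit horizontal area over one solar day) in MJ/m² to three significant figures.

0.00 MJ/m²

Solar declination: sin δ = sin ε · sin L_s = sin 62.90° × sin 221.3° = -0.58754, so δ = -35.983°.
cos h₀ = −tan(+55.3°) tan(-35.983°) = 1.0486 ≥ 1 ⇒ polar night, h₀ = 0 and Q̄ = 0.
Daily total = Q̄ × 45.10 h × 3600 s/h = 0.00 MJ/m².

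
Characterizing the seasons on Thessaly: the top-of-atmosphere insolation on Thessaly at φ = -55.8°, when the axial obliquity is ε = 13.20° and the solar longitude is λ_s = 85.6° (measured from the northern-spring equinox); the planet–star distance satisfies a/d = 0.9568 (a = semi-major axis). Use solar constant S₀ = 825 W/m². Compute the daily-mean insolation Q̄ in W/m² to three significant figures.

Solar declination: sin δ = sin ε · sin λ_s = sin 13.20° × sin 85.6° = 0.22768, so δ = +13.160°.
cos H₀ = −tan(-55.8°) tan(+13.160°) = 0.3441, H₀ = 1.2196 rad.
Bracket: H₀ sin φ sin δ + cos φ cos δ sin H₀ = 1.2196×-0.82708×0.22768 + 0.56208×0.97374×0.93895 = -0.229662 + 0.513906 = 0.284244.
Inverse-square distance factor (a/d)² = 0.9568² = 0.915466.
Q̄ = (S₀/π) × 0.915466 × [bracket] = (825/π) × 0.915466 × 0.284244 = 68.33 W/m².

Q̄ ≈ 68.3 W/m²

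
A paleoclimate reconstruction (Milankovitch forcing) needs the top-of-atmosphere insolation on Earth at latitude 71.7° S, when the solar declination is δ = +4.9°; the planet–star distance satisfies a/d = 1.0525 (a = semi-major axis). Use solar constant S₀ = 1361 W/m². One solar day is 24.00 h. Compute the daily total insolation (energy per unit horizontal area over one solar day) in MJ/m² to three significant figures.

cos H₀ = −tan(-71.7°) tan(+4.900°) = 0.2592, H₀ = 1.3086 rad.
Bracket: H₀ sin φ sin δ + cos φ cos δ sin H₀ = 1.3086×-0.94943×0.08542 + 0.31399×0.99635×0.96582 = -0.106128 + 0.302151 = 0.196023.
Inverse-square distance factor (a/d)² = 1.0525² = 1.107756.
Q̄ = (S₀/π) × 1.107756 × [bracket] = (1361/π) × 1.107756 × 0.196023 = 94.072 W/m².
Daily total = Q̄ × 24.00 h × 3600 s/h = 94.072 × 24.00 × 3600 / 10⁶ = 8.128 MJ/m².

8.13 MJ/m²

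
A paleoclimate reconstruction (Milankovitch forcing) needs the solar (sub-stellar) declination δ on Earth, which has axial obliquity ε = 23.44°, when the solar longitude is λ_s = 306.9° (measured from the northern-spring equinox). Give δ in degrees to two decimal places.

δ = -18.55°

sin δ = sin ε · sin λ_s = sin 23.44° × sin 306.9° = -0.318105.
δ = arcsin(-0.318105) = -18.55°.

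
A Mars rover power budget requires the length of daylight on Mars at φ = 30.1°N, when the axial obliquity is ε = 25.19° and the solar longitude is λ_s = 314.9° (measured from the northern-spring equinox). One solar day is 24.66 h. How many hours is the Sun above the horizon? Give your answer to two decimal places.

Solar declination: sin δ = sin ε · sin λ_s = sin 25.19° × sin 314.9° = -0.30148, so δ = -17.547°.
cos H₀ = −tan φ · tan δ = −tan(+30.1°) × tan(-17.547°) = 0.1833, so H₀ = 1.3865 rad = 79.44°.
Daylight = 2H₀/(2π) × 24.66 h = (1.3865/π) × 24.66 = 10.88 h.

10.88 h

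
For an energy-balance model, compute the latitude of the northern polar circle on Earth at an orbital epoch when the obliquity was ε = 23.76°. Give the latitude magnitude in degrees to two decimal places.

The polar circle is the lowest latitude that experiences at least one full rotation of continuous daylight at the northern-summer solstice; it lies at |φ| = 90° − ε = 90° − 23.76° = 66.24°.

66.24°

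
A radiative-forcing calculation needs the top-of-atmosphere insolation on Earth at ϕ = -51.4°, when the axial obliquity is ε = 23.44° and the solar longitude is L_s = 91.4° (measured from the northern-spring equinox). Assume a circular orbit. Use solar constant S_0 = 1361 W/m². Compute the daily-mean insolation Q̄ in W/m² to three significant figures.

Q̄ ≈ 74.0 W/m²

Solar declination: sin δ = sin ε · sin L_s = sin 23.44° × sin 91.4° = 0.39767, so δ = +23.433°.
cos h₀ = −tan(-51.4°) tan(+23.433°) = 0.5429, h₀ = 0.9969 rad.
Bracket: h₀ sin ϕ sin δ + cos ϕ cos δ sin h₀ = 0.9969×-0.78152×0.39767 + 0.62388×0.91753×0.83978 = -0.309824 + 0.480714 = 0.170890.
Q̄ = (S_0/π) × [bracket] = (1361/π) × 0.170890 = 74.03 W/m².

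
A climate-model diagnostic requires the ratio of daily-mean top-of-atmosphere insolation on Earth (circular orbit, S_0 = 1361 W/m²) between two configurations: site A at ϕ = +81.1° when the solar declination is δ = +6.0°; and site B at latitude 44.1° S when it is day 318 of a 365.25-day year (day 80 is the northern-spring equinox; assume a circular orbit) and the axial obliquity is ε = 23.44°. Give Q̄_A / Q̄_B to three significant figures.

Q̄_A / Q̄_B ≈ 0.329

— Configuration A (ϕ=+81.1°):
cos h₀ = −tan(+81.1°) tan(+6.000°) = -0.6712, h₀ = 2.3066 rad.
Bracket: h₀ sin ϕ sin δ + cos ϕ cos δ sin h₀ = 2.3066×0.98796×0.10453 + 0.15471×0.99452×0.74129 = 0.238206 + 0.114057 = 0.352263.
Q̄ = (S_0/π) × [bracket] = (1361/π) × 0.352263 = 152.61 W/m².
— Configuration B (ϕ=-44.1°):
Solar longitude: L_s = 360° × (318 − 80)/365.25 = 234.579°.
sin δ = sin 23.44° × sin 234.579° = -0.32416, so δ = -18.915°.
cos h₀ = −tan(-44.1°) tan(-18.915°) = -0.3321, h₀ = 1.9093 rad.
Bracket: h₀ sin ϕ sin δ + cos ϕ cos δ sin h₀ = 1.9093×-0.69591×-0.32416 + 0.71813×0.94600×0.94326 = 0.430712 + 0.640805 = 1.071517.
Q̄ = (S_0/π) × [bracket] = (1361/π) × 1.071517 = 464.20 W/m².
Ratio Q̄_A / Q̄_B = 152.61 / 464.20 = 0.3288.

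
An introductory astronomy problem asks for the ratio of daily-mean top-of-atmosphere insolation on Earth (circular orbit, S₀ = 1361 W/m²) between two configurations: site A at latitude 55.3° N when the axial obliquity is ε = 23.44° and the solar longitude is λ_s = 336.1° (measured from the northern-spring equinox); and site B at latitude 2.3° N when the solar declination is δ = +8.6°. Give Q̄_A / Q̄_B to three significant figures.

Q̄_A / Q̄_B ≈ 0.370

— Configuration A (φ=+55.3°):
Solar declination: sin δ = sin ε · sin λ_s = sin 23.44° × sin 336.1° = -0.16116, so δ = -9.274°.
cos H₀ = −tan(+55.3°) tan(-9.274°) = 0.2358, H₀ = 1.3327 rad.
Bracket: H₀ sin φ sin δ + cos φ cos δ sin H₀ = 1.3327×0.82214×-0.16116 + 0.56928×0.98693×0.97179 = -0.176578 + 0.545990 = 0.369412.
Q̄ = (S₀/π) × [bracket] = (1361/π) × 0.369412 = 160.04 W/m².
— Configuration B (φ=+2.3°):
cos H₀ = −tan(+2.3°) tan(+8.600°) = -0.0061, H₀ = 1.5769 rad.
Bracket: H₀ sin φ sin δ + cos φ cos δ sin H₀ = 1.5769×0.04013×0.14954 + 0.99919×0.98876×0.99998 = 0.009463 + 0.987939 = 0.997402.
Q̄ = (S₀/π) × [bracket] = (1361/π) × 0.997402 = 432.09 W/m².
Ratio Q̄_A / Q̄_B = 160.04 / 432.09 = 0.3704.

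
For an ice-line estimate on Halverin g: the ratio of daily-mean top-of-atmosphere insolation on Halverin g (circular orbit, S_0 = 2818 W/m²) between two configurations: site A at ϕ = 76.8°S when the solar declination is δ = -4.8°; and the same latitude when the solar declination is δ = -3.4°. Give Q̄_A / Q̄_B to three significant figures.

Q̄_A / Q̄_B ≈ 1.14

— Configuration A (ϕ=-76.8°):
cos h₀ = −tan(-76.8°) tan(-4.800°) = -0.3580, h₀ = 1.9369 rad.
Bracket: h₀ sin ϕ sin δ + cos ϕ cos δ sin h₀ = 1.9369×-0.97358×-0.08368 + 0.22835×0.99649×0.93371 = 0.157798 + 0.212464 = 0.370262.
Q̄ = (S_0/π) × [bracket] = (2818/π) × 0.370262 = 332.12 W/m².
— Configuration B (ϕ=-76.8°):
cos h₀ = −tan(-76.8°) tan(-3.400°) = -0.2533, h₀ = 1.8269 rad.
Bracket: h₀ sin ϕ sin δ + cos ϕ cos δ sin h₀ = 1.8269×-0.97358×-0.05931 + 0.22835×0.99824×0.96739 = 0.105491 + 0.220515 = 0.326006.
Q̄ = (S_0/π) × [bracket] = (2818/π) × 0.326006 = 292.43 W/m².
Ratio Q̄_A / Q̄_B = 332.12 / 292.43 = 1.136.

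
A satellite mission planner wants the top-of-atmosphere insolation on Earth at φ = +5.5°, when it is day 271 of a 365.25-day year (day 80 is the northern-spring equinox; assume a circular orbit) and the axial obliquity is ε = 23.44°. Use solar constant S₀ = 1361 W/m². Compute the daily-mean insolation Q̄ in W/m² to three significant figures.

Q̄ ≈ 427 W/m²

Solar longitude: λ_s = 360° × (271 − 80)/365.25 = 188.255°.
sin δ = sin 23.44° × sin 188.255° = -0.05711, so δ = -3.274°.
cos H₀ = −tan(+5.5°) tan(-3.274°) = 0.0055, H₀ = 1.5653 rad.
Bracket: H₀ sin φ sin δ + cos φ cos δ sin H₀ = 1.5653×0.09585×-0.05711 + 0.99540×0.99837×0.99998 = -0.008568 + 0.993758 = 0.985190.
Q̄ = (S₀/π) × [bracket] = (1361/π) × 0.985190 = 426.8 W/m².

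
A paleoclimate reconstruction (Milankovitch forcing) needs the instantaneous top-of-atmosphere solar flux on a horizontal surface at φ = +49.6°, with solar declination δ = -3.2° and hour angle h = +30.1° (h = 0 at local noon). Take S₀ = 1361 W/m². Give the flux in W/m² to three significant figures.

cos θ_z = sin φ sin δ + cos φ cos δ cos h = -0.042510 + 0.559848 = 0.517338.
Flux = S₀ · cos θ_z = 1361 × 0.517338 = 704.1 W/m².

704 W/m²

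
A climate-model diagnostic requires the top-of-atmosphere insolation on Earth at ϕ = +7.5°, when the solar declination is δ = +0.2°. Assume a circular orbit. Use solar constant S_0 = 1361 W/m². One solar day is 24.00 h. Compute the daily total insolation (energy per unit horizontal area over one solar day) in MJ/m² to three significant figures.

37.1 MJ/m²

cos h₀ = −tan(+7.5°) tan(+0.200°) = -0.0005, h₀ = 1.5713 rad.
Bracket: h₀ sin ϕ sin δ + cos ϕ cos δ sin h₀ = 1.5713×0.13053×0.00349 + 0.99144×0.99999×1.00000 = 0.000716 + 0.991430 = 0.992146.
Q̄ = (S_0/π) × [bracket] = (1361/π) × 0.992146 = 429.82 W/m².
Daily total = Q̄ × 24.00 h × 3600 s/h = 429.82 × 24.00 × 3600 / 10⁶ = 37.14 MJ/m².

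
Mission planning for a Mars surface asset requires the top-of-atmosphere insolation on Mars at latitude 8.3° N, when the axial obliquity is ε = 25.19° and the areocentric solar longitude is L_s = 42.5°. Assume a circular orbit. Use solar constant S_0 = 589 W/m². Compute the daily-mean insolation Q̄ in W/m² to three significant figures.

Q̄ ≈ 190 W/m²

sin δ = sin 25.19° × sin 42.5° = 0.28755, so δ = +16.711°.
cos h₀ = −tan(+8.3°) tan(+16.711°) = -0.0438, h₀ = 1.6146 rad.
Bracket: h₀ sin ϕ sin δ + cos ϕ cos δ sin h₀ = 1.6146×0.14436×0.28755 + 0.98953×0.95777×0.99904 = 0.067023 + 0.946832 = 1.013855.
Q̄ = (S_0/π) × [bracket] = (589/π) × 1.013855 = 190.1 W/m².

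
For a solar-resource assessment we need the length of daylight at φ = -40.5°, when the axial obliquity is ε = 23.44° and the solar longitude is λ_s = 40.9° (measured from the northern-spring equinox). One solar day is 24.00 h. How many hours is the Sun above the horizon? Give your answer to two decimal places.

10.22 h

Solar declination: sin δ = sin ε · sin λ_s = sin 23.44° × sin 40.9° = 0.26045, so δ = +15.097°.
cos H₀ = −tan φ · tan δ = −tan(-40.5°) × tan(+15.097°) = 0.2304, so H₀ = 1.3383 rad = 76.68°.
Daylight = 2H₀/(2π) × 24.00 h = (1.3383/π) × 24.00 = 10.22 h.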